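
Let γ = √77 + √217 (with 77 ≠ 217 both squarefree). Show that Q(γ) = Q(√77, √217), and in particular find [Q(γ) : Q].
[Q(γ) : Q] = 4 (equivalently, Q(γ) = Q(√77, √217))

Obviously Q(γ) ⊆ Q(√77, √217), and [Q(√77, √217):Q] = 4 (since 77, 217 are distinct squarefree integers > 1 with 16709 not a perfect square). To show equality we compute the minimal polynomial of γ. From γ = √77 + √217: γ^2 = 77 + 2√(16709) + 217 = 294 + 2√(16709), so γ^2 - 294 = 2√(16709); squaring, (γ^2 - 294)^2 = 4·16709, i.e. γ^4 - 588γ^2 + 86436 - 66836 = 0, i.e. γ^4 - 588γ^2 + 19600 = 0. So γ is a root of x^4 - 588x^2 + 19600. This polynomial is irreducible over Q: it has no rational root (each ±√77 ± √217 is irrational), and any factorization into two quadratics over Q would force √(16709) ∈ Q (pairing opposite roots) or √77, √217 ∈ Q (other pairings), all impossible. Hence [Q(γ):Q] = 4 = [Q(√77, √217):Q], so Q(γ) = Q(√77, √217).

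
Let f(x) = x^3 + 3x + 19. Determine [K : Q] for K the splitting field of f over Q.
[K : Q] = 6

By the rational root test, any rational root of the monic integer polynomial f(x) = x^3 + 3x + 19 must be an integer dividing the constant term 19, i.e. one of ±{1, 19}. Evaluating: f(1) = 23, f(-1) = 15, f(19) = 6935, f(-19) = -6897; none is 0, so f has no rational root and is therefore irreducible over Q (a cubic with no linear factor over a field is irreducible). For an irreducible cubic, the Galois group is A_3 or S_3 according as the discriminant disc(f) = -4a^3 - 27b^2 = -4·(3)^3 - 27·(19)^2 = -9855 is or is not a square in Q. Here disc(f) = -9855 is not a perfect square in Q, so the Galois group of f over Q is not contained in A_3 and must be all of S_3. The splitting field has degree |S_3| = 6 over Q, so [K : Q] = 6.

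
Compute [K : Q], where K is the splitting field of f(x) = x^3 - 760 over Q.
[K : Q] = 6

The roots of x^3 - 760 are ∛760, ω∛760, ω^2∛760 where ω = e^(2πi/3) is a primitive cube root of unity, so K = Q(∛760, ω). Now [Q(∛760):Q] = 3 (since 760 is not a perfect cube, x^3 - 760 is irreducible) and [Q(ω):Q] = 2. Both 2 and 3 divide [K:Q], and [K:Q] ≤ 3·2 = 6, so [K:Q] = 6. (Equivalently: Q(∛760) ⊂ R but ω ∉ R, so [K : Q(∛760)] = 2.)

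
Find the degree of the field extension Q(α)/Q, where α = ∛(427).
[Q(α):Q] = 3

The minimal polynomial of α is x^3 - 427, irreducible over Q since 427 is not a perfect cube (so x^3 - 427 has no rational root). Hence [Q(α):Q] = deg(m_α) = 3.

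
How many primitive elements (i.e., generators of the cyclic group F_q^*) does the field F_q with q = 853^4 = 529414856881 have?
There are φ(529414856880) = 104044953600 primitive elements

F_q^* is cyclic of order q - 1 = 529414856880. A cyclic group of order m has exactly φ(m) generators. Here m = 529414856880 = 2^4 · 3 · 5 · 7 · 13 · 29 · 61 · 71 · 193, so the number of primitive elements is φ(529414856880) = 104044953600.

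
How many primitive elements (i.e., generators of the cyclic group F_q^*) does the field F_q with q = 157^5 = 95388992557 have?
There are φ(95388992556) = 25821504000 primitive elements

F_q^* is cyclic of order q - 1 = 95388992556. A cyclic group of order m has exactly φ(m) generators. Here m = 95388992556 = 2^2 · 3 · 11 · 13 · 31 · 1793161, so the number of primitive elements is φ(95388992556) = 25821504000.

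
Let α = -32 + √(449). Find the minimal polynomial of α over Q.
m_α(x) = x^2 + 64x + 575

From α + 32 = √(449), squaring gives (α + 32)^2 = 449, i.e. α^2 + 64α + 1024 = 449, so α^2 + 64α + 575 = 0. The discriminant of x^2 + 64x + 575 is (64)^2 - 4·(575) = 4096 - 2300 = 1796, and 4·(449) is not a perfect square in Q since 449 is squarefree and ≠ 1. Hence x^2 + 64x + 575 is irreducible over Q and is the minimal polynomial of α.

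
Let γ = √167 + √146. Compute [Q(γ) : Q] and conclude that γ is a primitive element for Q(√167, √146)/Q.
[Q(γ) : Q] = 4 (equivalently, Q(γ) = Q(√167, √146))

Obviously Q(γ) ⊆ Q(√167, √146), and [Q(√167, √146):Q] = 4 (since 167, 146 are distinct squarefree integers > 1 with 24382 not a perfect square). To show equality we compute the minimal polynomial of γ. From γ = √167 + √146: γ^2 = 167 + 2√(24382) + 146 = 313 + 2√(24382), so γ^2 - 313 = 2√(24382); squaring, (γ^2 - 313)^2 = 4·24382, i.e. γ^4 - 626γ^2 + 97969 - 97528 = 0, i.e. γ^4 - 626γ^2 + 441 = 0. So γ is a root of x^4 - 626x^2 + 441. This polynomial is irreducible over Q: it has no rational root (each ±√167 ± √146 is irrational), and any factorization into two quadratics over Q would force √(24382) ∈ Q (pairing opposite roots) or √167, √146 ∈ Q (other pairings), all impossible. Hence [Q(γ):Q] = 4 = [Q(√167, √146):Q], so Q(γ) = Q(√167, √146).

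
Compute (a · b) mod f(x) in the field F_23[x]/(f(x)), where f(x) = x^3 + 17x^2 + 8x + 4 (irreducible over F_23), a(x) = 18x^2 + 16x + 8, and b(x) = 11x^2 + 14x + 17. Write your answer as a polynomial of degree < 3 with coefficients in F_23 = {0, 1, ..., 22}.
a · b ≡ 13x^2 + 4x + 20 (mod f(x))

Multiply in F_23[x]: a(x)·b(x) = (18x^2 + 16x + 8)·(11x^2 + 14x + 17) = 14x^4 + 14x^3 + 20x^2 + 16x + 21. This has degree ≥ 3, so divide by f(x) over F_23: 14x^4 + 14x^3 + 20x^2 + 16x + 21 = (14x + 6)·(x^3 + 17x^2 + 8x + 4) + (13x^2 + 4x + 20). Hence a·b ≡ 13x^2 + 4x + 20 (mod f). (F_23[x]/(f) is a field with 23^3 = 12167 elements since f is irreducible of degree 3.)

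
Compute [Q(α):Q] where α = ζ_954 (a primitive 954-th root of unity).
[Q(α):Q] = 312

The minimal polynomial of ζ_954 over Q is the 954-th cyclotomic polynomial Φ_954(x), which is irreducible over Q and has degree φ(954) = 312. Hence [Q(α):Q] = φ(954) = 312.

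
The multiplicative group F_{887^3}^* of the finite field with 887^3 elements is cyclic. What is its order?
|F_{887^3}^*| = 697864102

F_{887^3} has 887^3 = 697864103 elements; its multiplicative group consists of all nonzero elements, so |F_{887^3}^*| = 697864103 - 1 = 697864102. (It is cyclic since any finite subgroup of the multiplicative group of a field is cyclic.)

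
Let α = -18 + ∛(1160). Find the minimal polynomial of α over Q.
m_α(x) = x^3 + 54x^2 + 972x + 4672

Set β = α + 18 = ∛(1160), so β^3 = 1160. Then (α + 18)^3 - 1160 = 0, i.e. α is a root of g(x) = (x + 18)^3 - 1160 = x^3 + 54x^2 + 972x + 4672. Since g(x) = h(x + 18) where h(x) = x^3 - 1160, and h is irreducible over Q (because 1160 is not a perfect cube, so h has no rational root, and a monic cubic with no rational root is irreducible), g is also irreducible (irreducibility is preserved under the substitution x → x + 18). Hence m_α(x) = x^3 + 54x^2 + 972x + 4672.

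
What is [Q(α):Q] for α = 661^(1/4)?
[Q(α):Q] = 4

α is a root of x^4 - 661. By Eisenstein's criterion at the prime p = 661 (which divides the constant term 661 but p^2 = 436921 does not, since 661 is squarefree), x^4 - 661 is irreducible over Q. Hence [Q(α):Q] = 4.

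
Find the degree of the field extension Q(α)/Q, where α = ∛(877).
[Q(α):Q] = 3

The minimal polynomial of α is x^3 - 877, irreducible over Q since 877 is not a perfect cube (so x^3 - 877 has no rational root). Hence [Q(α):Q] = deg(m_α) = 3.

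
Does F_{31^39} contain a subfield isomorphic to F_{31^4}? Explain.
No: F_{31^4} is not a subfield of F_{31^39}

F_{p^m} embeds in F_{p^n} iff m | n. Here 4 ∤ 39 (since 39 = 9·4 + 3 with remainder 3 ≠ 0), so F_{31^4} is not a subfield of F_{31^39}. Equivalently: if it were, the tower law would give 4 = [F_{31^4}:F_31] dividing [F_{31^39}:F_31] = 39, contradiction.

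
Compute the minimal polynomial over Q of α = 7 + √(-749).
m_α(x) = x^2 - 14x + 798

From α - 7 = √(-749), squaring gives (α - 7)^2 = -749, i.e. α^2 - 14α + 49 = -749, so α^2 - 14α + 798 = 0. The discriminant of x^2 - 14x + 798 is (-14)^2 - 4·(798) = 196 - 3192 = -2996, and 4·(-749) is not a perfect square in Q since -749 is squarefree and ≠ 1. Hence x^2 - 14x + 798 is irreducible over Q and is the minimal polynomial of α.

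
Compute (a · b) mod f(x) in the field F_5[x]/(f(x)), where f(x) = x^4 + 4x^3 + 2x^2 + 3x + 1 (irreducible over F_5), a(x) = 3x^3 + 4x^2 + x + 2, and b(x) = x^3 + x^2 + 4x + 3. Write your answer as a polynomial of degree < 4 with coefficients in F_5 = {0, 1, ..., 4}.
a · b ≡ 3x^2 + 3x (mod f(x))

Multiply in F_5[x]: a(x)·b(x) = (3x^3 + 4x^2 + x + 2)·(x^3 + x^2 + 4x + 3) = 3x^6 + 2x^5 + 2x^4 + 3x^3 + 3x^2 + x + 1. This has degree ≥ 4, so divide by f(x) over F_5: 3x^6 + 2x^5 + 2x^4 + 3x^3 + 3x^2 + x + 1 = (3x^2 + 1)·(x^4 + 4x^3 + 2x^2 + 3x + 1) + (3x^2 + 3x). Hence a·b ≡ 3x^2 + 3x (mod f). (F_5[x]/(f) is a field with 5^4 = 625 elements since f is irreducible of degree 4.)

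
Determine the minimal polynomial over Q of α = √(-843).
m_α(x) = x^2 + 843

α satisfies α^2 + 843 = 0, so x^2 + 843 annihilates α. Since d = -843 is squarefree and ≠ 1, it is not a perfect square in Q, so x^2 + 843 has no rational root and is therefore irreducible over Q (a degree-2 polynomial over a field is irreducible iff it has no root). Hence m_α(x) = x^2 + 843.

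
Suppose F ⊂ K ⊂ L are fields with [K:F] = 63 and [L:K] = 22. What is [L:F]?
[L:F] = 1386

The tower law says that for any tower of field extensions F ⊂ K ⊂ L with finite degrees, [L:F] = [L:K] · [K:F]. Here this gives [L:F] = 22 · 63 = 1386.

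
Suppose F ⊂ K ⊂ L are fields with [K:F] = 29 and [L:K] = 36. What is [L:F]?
[L:F] = 1044

The tower law says that for any tower of field extensions F ⊂ K ⊂ L with finite degrees, [L:F] = [L:K] · [K:F]. Here this gives [L:F] = 36 · 29 = 1044.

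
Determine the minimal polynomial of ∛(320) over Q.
m_α(x) = x^3 - 320

α satisfies α^3 = 320, so x^3 - 320 annihilates α. By the rational root test, a rational root p/q (in lowest terms) of x^3 - 320 would satisfy p^3 = 320 q^3, forcing q = 1 and p^3 = 320; but 320 is not a perfect cube, contradiction. A monic cubic over Q with no rational root is irreducible (any nontrivial factorization would include a linear factor). Hence x^3 - 320 is the minimal polynomial of α, and in particular [Q(α):Q] = 3.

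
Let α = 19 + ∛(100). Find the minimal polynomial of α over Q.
m_α(x) = x^3 - 57x^2 + 1083x - 6959

Set β = α - 19 = ∛(100), so β^3 = 100. Then (α - 19)^3 - 100 = 0, i.e. α is a root of g(x) = (x - 19)^3 - 100 = x^3 - 57x^2 + 1083x - 6959. Since g(x) = h(x - 19) where h(x) = x^3 - 100, and h is irreducible over Q (because 100 is not a perfect cube, so h has no rational root, and a monic cubic with no rational root is irreducible), g is also irreducible (irreducibility is preserved under the substitution x → x - 19). Hence m_α(x) = x^3 - 57x^2 + 1083x - 6959.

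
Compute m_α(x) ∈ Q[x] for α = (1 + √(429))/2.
m_α(x) = x^2 - x - 107

From 2α - 1 = √(429), squaring gives (2α - 1)^2 = 429, i.e. 4α^2 - 4α + 1 = 429, so α^2 - α + (1 - 429)/4 = 0. Since 429 ≡ 1 (mod 4), (1 - 429)/4 = -107 ∈ Z. The polynomial x^2 - x - 107 has discriminant 1 - 4·(-107) = 429, which is not a perfect square in Q (d = 429 is squarefree and ≠ 1), so x^2 - x - 107 is irreducible over Q. It is the minimal polynomial of α.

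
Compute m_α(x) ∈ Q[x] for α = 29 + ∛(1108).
m_α(x) = x^3 - 87x^2 + 2523x - 25497

Set β = α - 29 = ∛(1108), so β^3 = 1108. Then (α - 29)^3 - 1108 = 0, i.e. α is a root of g(x) = (x - 29)^3 - 1108 = x^3 - 87x^2 + 2523x - 25497. Since g(x) = h(x - 29) where h(x) = x^3 - 1108, and h is irreducible over Q (because 1108 is not a perfect cube, so h has no rational root, and a monic cubic with no rational root is irreducible), g is also irreducible (irreducibility is preserved under the substitution x → x - 29). Hence m_α(x) = x^3 - 87x^2 + 2523x - 25497.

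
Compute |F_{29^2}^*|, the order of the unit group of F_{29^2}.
|F_{29^2}^*| = 840

F_{29^2} has 29^2 = 841 elements; its multiplicative group consists of all nonzero elements, so |F_{29^2}^*| = 841 - 1 = 840. (It is cyclic since any finite subgroup of the multiplicative group of a field is cyclic.)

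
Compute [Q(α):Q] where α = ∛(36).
[Q(α):Q] = 3

The minimal polynomial of α is x^3 - 36, irreducible over Q since 36 is not a perfect cube (so x^3 - 36 has no rational root). Hence [Q(α):Q] = deg(m_α) = 3.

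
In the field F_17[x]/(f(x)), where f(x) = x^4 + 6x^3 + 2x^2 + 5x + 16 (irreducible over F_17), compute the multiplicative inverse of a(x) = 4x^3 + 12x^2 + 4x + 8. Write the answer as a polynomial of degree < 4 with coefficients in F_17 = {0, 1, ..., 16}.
a(x)^(-1) ≡ 12x^3 + 13x^2 + 8x + 5 (mod f(x))

Since f is irreducible over F_17, F_17[x]/(f) is a field and a(x) ≠ 0 has an inverse. Apply the extended Euclidean algorithm to f(x) and a(x) in F_17[x]: f(x) = (13x + 5)·a(x) + (9x^2 + 10);  a(x) = (8x + 7)·(9x^2 + 10) + (9x + 6);  (9x^2 + 10) = (x + 5)·(9x + 6) + (14). The last nonzero remainder is the constant 14 = gcd(f, a) in F_17. Back-substituting through the division chain expresses 14 = s(x)·a(x) + t(x)·f(x) with s(x) ≡ 15x^3 + 12x^2 + 10x + 2 (mod f), so (15x^3 + 12x^2 + 10x + 2)·a(x) ≡ 14 (mod f). Multiplying by 14^(-1) ≡ 11 in F_17 gives a(x)^(-1) ≡ 11·(15x^3 + 12x^2 + 10x + 2) ≡ 12x^3 + 13x^2 + 8x + 5 (mod f). Check: (4x^3 + 12x^2 + 4x + 8)·(12x^3 + 13x^2 + 8x + 5) = 14x^6 + 9x^5 + 15x^4 + 9x^3 + 9x^2 + 16x + 6 ≡ 1 (mod x^4 + 6x^3 + 2x^2 + 5x + 16).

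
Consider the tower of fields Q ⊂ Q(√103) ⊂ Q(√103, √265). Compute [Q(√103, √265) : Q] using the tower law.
[Q(√103, √265) : Q] = 4

[Q(√103):Q] = 2 (min poly x^2 - 103, irreducible since 103 is squarefree > 1). For the top step, suppose √265 ∈ Q(√103), say √265 = c + d√103 with c, d ∈ Q. Squaring: 265 = c^2 + 103d^2 + 2cd√103. Since √103 ∉ Q this forces 2cd = 0. If d = 0 then √265 = c ∈ Q, contradicting 265 squarefree > 1. If c = 0 then 265 = 103d^2, so 103·265 = (103d)^2 is a perfect square in Q — but 103·265 = 27295 is not a perfect square (since 103 and 265 are distinct squarefree integers). Contradiction. Hence √265 ∉ Q(√103), so x^2 - 265 stays irreducible over Q(√103) and [Q(√103, √265) : Q(√103)] = 2. By the tower law, [Q(√103, √265) : Q] = 2 · 2 = 4.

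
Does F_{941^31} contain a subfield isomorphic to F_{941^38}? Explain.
No: F_{941^38} is not a subfield of F_{941^31}

F_{p^m} embeds in F_{p^n} iff m | n. Here 38 ∤ 31 (since 31 = 0·38 + 31 with remainder 31 ≠ 0), so F_{941^38} is not a subfield of F_{941^31}. Equivalently: if it were, the tower law would give 38 = [F_{941^38}:F_941] dividing [F_{941^31}:F_941] = 31, contradiction.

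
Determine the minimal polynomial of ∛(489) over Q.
m_α(x) = x^3 - 489

α satisfies α^3 = 489, so x^3 - 489 annihilates α. By the rational root test, a rational root p/q (in lowest terms) of x^3 - 489 would satisfy p^3 = 489 q^3, forcing q = 1 and p^3 = 489; but 489 is not a perfect cube, contradiction. A monic cubic over Q with no rational root is irreducible (any nontrivial factorization would include a linear factor). Hence x^3 - 489 is the minimal polynomial of α, and in particular [Q(α):Q] = 3.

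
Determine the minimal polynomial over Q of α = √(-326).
m_α(x) = x^2 + 326

α satisfies α^2 + 326 = 0, so x^2 + 326 annihilates α. Since d = -326 is squarefree and ≠ 1, it is not a perfect square in Q, so x^2 + 326 has no rational root and is therefore irreducible over Q (a degree-2 polynomial over a field is irreducible iff it has no root). Hence m_α(x) = x^2 + 326.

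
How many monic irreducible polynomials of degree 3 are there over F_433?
There are 27060768 monic irreducible polynomials of degree 3 over F_433

Each element of F_{433^3} that lies in no proper subfield is a root of exactly one monic irreducible of degree 3 over F_433, and each such polynomial has 3 distinct roots in F_{433^3}. By Möbius inversion the count is N_433(3) = (1/3) Σ_{d|3} μ(3/d) · 433^d = (1/3)(μ(3)·433^1 + μ(1)·433^3) = 81182304/3 = 27060768.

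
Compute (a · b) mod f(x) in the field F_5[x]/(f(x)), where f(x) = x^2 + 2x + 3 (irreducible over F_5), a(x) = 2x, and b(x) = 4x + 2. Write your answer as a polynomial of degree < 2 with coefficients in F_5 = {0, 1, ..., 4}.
a · b ≡ 3x + 1 (mod f(x))

Multiply in F_5[x]: a(x)·b(x) = (2x)·(4x + 2) = 3x^2 + 4x. This has degree ≥ 2, so divide by f(x) over F_5: 3x^2 + 4x = (3)·(x^2 + 2x + 3) + (3x + 1). Hence a·b ≡ 3x + 1 (mod f). (F_5[x]/(f) is a field with 5^2 = 25 elements since f is irreducible of degree 2.)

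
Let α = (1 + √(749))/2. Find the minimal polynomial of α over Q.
m_α(x) = x^2 - x - 187

From 2α - 1 = √(749), squaring gives (2α - 1)^2 = 749, i.e. 4α^2 - 4α + 1 = 749, so α^2 - α + (1 - 749)/4 = 0. Since 749 ≡ 1 (mod 4), (1 - 749)/4 = -187 ∈ Z. The polynomial x^2 - x - 187 has discriminant 1 - 4·(-187) = 749, which is not a perfect square in Q (d = 749 is squarefree and ≠ 1), so x^2 - x - 187 is irreducible over Q. It is the minimal polynomial of α.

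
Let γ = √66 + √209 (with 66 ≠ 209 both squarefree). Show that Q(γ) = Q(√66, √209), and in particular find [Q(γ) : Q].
[Q(γ) : Q] = 4 (equivalently, Q(γ) = Q(√66, √209))

Obviously Q(γ) ⊆ Q(√66, √209), and [Q(√66, √209):Q] = 4 (since 66, 209 are distinct squarefree integers > 1 with 13794 not a perfect square). To show equality we compute the minimal polynomial of γ. From γ = √66 + √209: γ^2 = 66 + 2√(13794) + 209 = 275 + 2√(13794), so γ^2 - 275 = 2√(13794); squaring, (γ^2 - 275)^2 = 4·13794, i.e. γ^4 - 550γ^2 + 75625 - 55176 = 0, i.e. γ^4 - 550γ^2 + 20449 = 0. So γ is a root of x^4 - 550x^2 + 20449. This polynomial is irreducible over Q: it has no rational root (each ±√66 ± √209 is irrational), and any factorization into two quadratics over Q would force √(13794) ∈ Q (pairing opposite roots) or √66, √209 ∈ Q (other pairings), all impossible. Hence [Q(γ):Q] = 4 = [Q(√66, √209):Q], so Q(γ) = Q(√66, √209).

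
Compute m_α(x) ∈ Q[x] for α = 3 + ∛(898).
m_α(x) = x^3 - 9x^2 + 27x - 925

Set β = α - 3 = ∛(898), so β^3 = 898. Then (α - 3)^3 - 898 = 0, i.e. α is a root of g(x) = (x - 3)^3 - 898 = x^3 - 9x^2 + 27x - 925. Since g(x) = h(x - 3) where h(x) = x^3 - 898, and h is irreducible over Q (because 898 is not a perfect cube, so h has no rational root, and a monic cubic with no rational root is irreducible), g is also irreducible (irreducibility is preserved under the substitution x → x - 3). Hence m_α(x) = x^3 - 9x^2 + 27x - 925.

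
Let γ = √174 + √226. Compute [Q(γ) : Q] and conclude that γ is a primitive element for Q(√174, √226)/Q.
[Q(γ) : Q] = 4 (equivalently, Q(γ) = Q(√174, √226))

Obviously Q(γ) ⊆ Q(√174, √226), and [Q(√174, √226):Q] = 4 (since 174, 226 are distinct squarefree integers > 1 with 39324 not a perfect square). To show equality we compute the minimal polynomial of γ. From γ = √174 + √226: γ^2 = 174 + 2√(39324) + 226 = 400 + 2√(39324), so γ^2 - 400 = 2√(39324); squaring, (γ^2 - 400)^2 = 4·39324, i.e. γ^4 - 800γ^2 + 160000 - 157296 = 0, i.e. γ^4 - 800γ^2 + 2704 = 0. So γ is a root of x^4 - 800x^2 + 2704. This polynomial is irreducible over Q: it has no rational root (each ±√174 ± √226 is irrational), and any factorization into two quadratics over Q would force √(39324) ∈ Q (pairing opposite roots) or √174, √226 ∈ Q (other pairings), all impossible. Hence [Q(γ):Q] = 4 = [Q(√174, √226):Q], so Q(γ) = Q(√174, √226).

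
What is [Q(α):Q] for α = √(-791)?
[Q(α):Q] = 2

[Q(α):Q] equals the degree of the minimal polynomial of α. Here α^2 = -791 and x^2 + 791 is irreducible (d = -791 is squarefree, ≠ 1, hence not a square), so deg(m_α) = 2. Thus [Q(α):Q] = 2.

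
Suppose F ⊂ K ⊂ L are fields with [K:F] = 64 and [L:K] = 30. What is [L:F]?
[L:F] = 1920

The tower law says that for any tower of field extensions F ⊂ K ⊂ L with finite degrees, [L:F] = [L:K] · [K:F]. Here this gives [L:F] = 30 · 64 = 1920.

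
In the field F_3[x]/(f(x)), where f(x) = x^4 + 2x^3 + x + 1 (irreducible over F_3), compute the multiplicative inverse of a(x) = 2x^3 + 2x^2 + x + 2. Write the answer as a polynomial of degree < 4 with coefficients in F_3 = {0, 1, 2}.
a(x)^(-1) ≡ 2x^3 + x^2 (mod f(x))

Since f is irreducible over F_3, F_3[x]/(f) is a field and a(x) ≠ 0 has an inverse. Apply the extended Euclidean algorithm to f(x) and a(x) in F_3[x]: f(x) = (2x + 2)·a(x) + (x);  a(x) = (2x^2 + 2x + 1)·(x) + (2). The last nonzero remainder is the constant 2 = gcd(f, a) in F_3. Back-substituting through the division chain expresses 2 = s(x)·a(x) + t(x)·f(x) with s(x) ≡ x^3 + 2x^2 (mod f), so (x^3 + 2x^2)·a(x) ≡ 2 (mod f). Multiplying by 2^(-1) ≡ 2 in F_3 gives a(x)^(-1) ≡ 2·(x^3 + 2x^2) ≡ 2x^3 + x^2 (mod f). Check: (2x^3 + 2x^2 + x + 2)·(2x^3 + x^2) = x^6 + x^4 + 2x^3 + 2x^2 ≡ 1 (mod x^4 + 2x^3 + x + 1).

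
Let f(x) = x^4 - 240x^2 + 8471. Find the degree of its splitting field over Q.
[K : Q] = 4

Solving the quadratic in x^2: x^2 = (240 ± √(240^2 - 4·8471))/2 = (240 ± √23716)/2 = (240 ± 154)/2, giving x^2 = 197 or x^2 = 43. So f(x) = (x^2 - 197)(x^2 - 43) and the roots of f are ±√197, ±√43. Hence the splitting field is K = Q(√197, √43). Since 197 and 43 are distinct squarefree integers > 1, their product 8471 is not a perfect square, so √43 ∉ Q(√197). By the tower law [K:Q] = [Q(√197,√43):Q(√197)] · [Q(√197):Q] = 2 · 2 = 4.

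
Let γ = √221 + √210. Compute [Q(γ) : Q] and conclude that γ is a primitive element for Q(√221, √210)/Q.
[Q(γ) : Q] = 4 (equivalently, Q(γ) = Q(√221, √210))

Obviously Q(γ) ⊆ Q(√221, √210), and [Q(√221, √210):Q] = 4 (since 221, 210 are distinct squarefree integers > 1 with 46410 not a perfect square). To show equality we compute the minimal polynomial of γ. From γ = √221 + √210: γ^2 = 221 + 2√(46410) + 210 = 431 + 2√(46410), so γ^2 - 431 = 2√(46410); squaring, (γ^2 - 431)^2 = 4·46410, i.e. γ^4 - 862γ^2 + 185761 - 185640 = 0, i.e. γ^4 - 862γ^2 + 121 = 0. So γ is a root of x^4 - 862x^2 + 121. This polynomial is irreducible over Q: it has no rational root (each ±√221 ± √210 is irrational), and any factorization into two quadratics over Q would force √(46410) ∈ Q (pairing opposite roots) or √221, √210 ∈ Q (other pairings), all impossible. Hence [Q(γ):Q] = 4 = [Q(√221, √210):Q], so Q(γ) = Q(√221, √210).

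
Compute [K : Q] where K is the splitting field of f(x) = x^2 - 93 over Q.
[K : Q] = 2

f(x) = x^2 - 93 factors as (x - √93)(x + √93). The splitting field is K = Q(√93). Since 93 is squarefree and > 1, it is not a perfect square, so x^2 - 93 is irreducible over Q and [Q(√93) : Q] = 2. Hence [K : Q] = 2.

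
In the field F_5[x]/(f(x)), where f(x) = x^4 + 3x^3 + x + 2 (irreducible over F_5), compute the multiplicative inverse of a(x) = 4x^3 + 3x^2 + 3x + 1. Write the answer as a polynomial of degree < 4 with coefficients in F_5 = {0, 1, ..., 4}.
a(x)^(-1) ≡ 2x^3 + 2x^2 + 2x + 1 (mod f(x))

Since f is irreducible over F_5, F_5[x]/(f) is a field and a(x) ≠ 0 has an inverse. Apply the extended Euclidean algorithm to f(x) and a(x) in F_5[x]: f(x) = (4x + 4)·a(x) + (x^2 + 3);  a(x) = (4x + 3)·(x^2 + 3) + (x + 2);  (x^2 + 3) = (x + 3)·(x + 2) + (2). The last nonzero remainder is the constant 2 = gcd(f, a) in F_5. Back-substituting through the division chain expresses 2 = s(x)·a(x) + t(x)·f(x) with s(x) ≡ 4x^3 + 4x^2 + 4x + 2 (mod f), so (4x^3 + 4x^2 + 4x + 2)·a(x) ≡ 2 (mod f). Multiplying by 2^(-1) ≡ 3 in F_5 gives a(x)^(-1) ≡ 3·(4x^3 + 4x^2 + 4x + 2) ≡ 2x^3 + 2x^2 + 2x + 1 (mod f). Check: (4x^3 + 3x^2 + 3x + 1)·(2x^3 + 2x^2 + 2x + 1) = 3x^6 + 4x^5 + 3x^3 + x^2 + 1 ≡ 1 (mod x^4 + 3x^3 + x + 2).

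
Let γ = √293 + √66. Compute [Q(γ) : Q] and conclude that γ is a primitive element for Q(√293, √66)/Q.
[Q(γ) : Q] = 4 (equivalently, Q(γ) = Q(√293, √66))

Obviously Q(γ) ⊆ Q(√293, √66), and [Q(√293, √66):Q] = 4 (since 293, 66 are distinct squarefree integers > 1 with 19338 not a perfect square). To show equality we compute the minimal polynomial of γ. From γ = √293 + √66: γ^2 = 293 + 2√(19338) + 66 = 359 + 2√(19338), so γ^2 - 359 = 2√(19338); squaring, (γ^2 - 359)^2 = 4·19338, i.e. γ^4 - 718γ^2 + 128881 - 77352 = 0, i.e. γ^4 - 718γ^2 + 51529 = 0. So γ is a root of x^4 - 718x^2 + 51529. This polynomial is irreducible over Q: it has no rational root (each ±√293 ± √66 is irrational), and any factorization into two quadratics over Q would force √(19338) ∈ Q (pairing opposite roots) or √293, √66 ∈ Q (other pairings), all impossible. Hence [Q(γ):Q] = 4 = [Q(√293, √66):Q], so Q(γ) = Q(√293, √66).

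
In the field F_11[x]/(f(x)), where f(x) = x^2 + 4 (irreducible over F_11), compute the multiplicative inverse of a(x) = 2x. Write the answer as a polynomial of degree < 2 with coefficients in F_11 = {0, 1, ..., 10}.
a(x)^(-1) ≡ 4x (mod f(x))

Since f is irreducible over F_11, F_11[x]/(f) is a field and a(x) ≠ 0 has an inverse. Apply the extended Euclidean algorithm to f(x) and a(x) in F_11[x]: f(x) = (6x)·a(x) + (4). The last nonzero remainder is the constant 4 = gcd(f, a) in F_11. Back-substituting through the division chain expresses 4 = s(x)·a(x) + t(x)·f(x) with s(x) ≡ 5x (mod f), so (5x)·a(x) ≡ 4 (mod f). Multiplying by 4^(-1) ≡ 3 in F_11 gives a(x)^(-1) ≡ 3·(5x) ≡ 4x (mod f). Check: (2x)·(4x) = 8x^2 ≡ 1 (mod x^2 + 4).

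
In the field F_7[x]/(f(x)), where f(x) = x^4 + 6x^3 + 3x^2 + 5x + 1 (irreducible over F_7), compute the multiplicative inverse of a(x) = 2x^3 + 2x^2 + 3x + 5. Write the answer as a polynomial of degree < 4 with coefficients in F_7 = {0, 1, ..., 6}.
a(x)^(-1) ≡ 2x^3 + 6x^2 + 2x + 2 (mod f(x))

Since f is irreducible over F_7, F_7[x]/(f) is a field and a(x) ≠ 0 has an inverse. Apply the extended Euclidean algorithm to f(x) and a(x) in F_7[x]: f(x) = (4x + 6)·a(x) + (2x + 6);  a(x) = (x^2 + 5x + 4)·(2x + 6) + (2). The last nonzero remainder is the constant 2 = gcd(f, a) in F_7. Back-substituting through the division chain expresses 2 = s(x)·a(x) + t(x)·f(x) with s(x) ≡ 4x^3 + 5x^2 + 4x + 4 (mod f), so (4x^3 + 5x^2 + 4x + 4)·a(x) ≡ 2 (mod f). Multiplying by 2^(-1) ≡ 4 in F_7 gives a(x)^(-1) ≡ 4·(4x^3 + 5x^2 + 4x + 4) ≡ 2x^3 + 6x^2 + 2x + 2 (mod f). Check: (2x^3 + 2x^2 + 3x + 5)·(2x^3 + 6x^2 + 2x + 2) = 4x^6 + 2x^5 + x^4 + x^3 + 5x^2 + 2x + 3 ≡ 1 (mod x^4 + 6x^3 + 3x^2 + 5x + 1).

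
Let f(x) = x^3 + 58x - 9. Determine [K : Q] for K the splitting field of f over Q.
[K : Q] = 6

By the rational root test, any rational root of the monic integer polynomial f(x) = x^3 + 58x - 9 must be an integer dividing the constant term -9, i.e. one of ±{1, 3, 9}. Evaluating: f(1) = 50, f(-1) = -68, f(3) = 192, f(-3) = -210, f(9) = 1242, f(-9) = -1260; none is 0, so f has no rational root and is therefore irreducible over Q (a cubic with no linear factor over a field is irreducible). For an irreducible cubic, the Galois group is A_3 or S_3 according as the discriminant disc(f) = -4a^3 - 27b^2 = -4·(58)^3 - 27·(-9)^2 = -782635 is or is not a square in Q. Here disc(f) = -782635 is not a perfect square in Q, so the Galois group of f over Q is not contained in A_3 and must be all of S_3. The splitting field has degree |S_3| = 6 over Q, so [K : Q] = 6.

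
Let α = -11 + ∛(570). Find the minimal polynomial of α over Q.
m_α(x) = x^3 + 33x^2 + 363x + 761

Set β = α + 11 = ∛(570), so β^3 = 570. Then (α + 11)^3 - 570 = 0, i.e. α is a root of g(x) = (x + 11)^3 - 570 = x^3 + 33x^2 + 363x + 761. Since g(x) = h(x + 11) where h(x) = x^3 - 570, and h is irreducible over Q (because 570 is not a perfect cube, so h has no rational root, and a monic cubic with no rational root is irreducible), g is also irreducible (irreducibility is preserved under the substitution x → x + 11). Hence m_α(x) = x^3 + 33x^2 + 363x + 761.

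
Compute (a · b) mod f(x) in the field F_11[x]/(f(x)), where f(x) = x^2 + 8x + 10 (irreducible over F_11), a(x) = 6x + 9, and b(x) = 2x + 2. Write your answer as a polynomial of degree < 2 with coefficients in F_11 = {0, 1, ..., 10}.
a · b ≡ 8 (mod f(x))

Multiply in F_11[x]: a(x)·b(x) = (6x + 9)·(2x + 2) = x^2 + 8x + 7. This has degree ≥ 2, so divide by f(x) over F_11: x^2 + 8x + 7 = (1)·(x^2 + 8x + 10) + (8). Hence a·b ≡ 8 (mod f). (F_11[x]/(f) is a field with 11^2 = 121 elements since f is irreducible of degree 2.)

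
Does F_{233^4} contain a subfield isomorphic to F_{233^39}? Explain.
No: F_{233^39} is not a subfield of F_{233^4}

F_{p^m} embeds in F_{p^n} iff m | n. Here 39 ∤ 4 (since 4 = 0·39 + 4 with remainder 4 ≠ 0), so F_{233^39} is not a subfield of F_{233^4}. Equivalently: if it were, the tower law would give 39 = [F_{233^39}:F_233] dividing [F_{233^4}:F_233] = 4, contradiction.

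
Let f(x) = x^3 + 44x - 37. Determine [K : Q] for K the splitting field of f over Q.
[K : Q] = 6

By the rational root test, any rational root of the monic integer polynomial f(x) = x^3 + 44x - 37 must be an integer dividing the constant term -37, i.e. one of ±{1, 37}. Evaluating: f(1) = 8, f(-1) = -82, f(37) = 52244, f(-37) = -52318; none is 0, so f has no rational root and is therefore irreducible over Q (a cubic with no linear factor over a field is irreducible). For an irreducible cubic, the Galois group is A_3 or S_3 according as the discriminant disc(f) = -4a^3 - 27b^2 = -4·(44)^3 - 27·(-37)^2 = -377699 is or is not a square in Q. Here disc(f) = -377699 is not a perfect square in Q, so the Galois group of f over Q is not contained in A_3 and must be all of S_3. The splitting field has degree |S_3| = 6 over Q, so [K : Q] = 6.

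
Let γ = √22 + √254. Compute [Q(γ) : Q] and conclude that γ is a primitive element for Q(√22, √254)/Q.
[Q(γ) : Q] = 4 (equivalently, Q(γ) = Q(√22, √254))

Obviously Q(γ) ⊆ Q(√22, √254), and [Q(√22, √254):Q] = 4 (since 22, 254 are distinct squarefree integers > 1 with 5588 not a perfect square). To show equality we compute the minimal polynomial of γ. From γ = √22 + √254: γ^2 = 22 + 2√(5588) + 254 = 276 + 2√(5588), so γ^2 - 276 = 2√(5588); squaring, (γ^2 - 276)^2 = 4·5588, i.e. γ^4 - 552γ^2 + 76176 - 22352 = 0, i.e. γ^4 - 552γ^2 + 53824 = 0. So γ is a root of x^4 - 552x^2 + 53824. This polynomial is irreducible over Q: it has no rational root (each ±√22 ± √254 is irrational), and any factorization into two quadratics over Q would force √(5588) ∈ Q (pairing opposite roots) or √22, √254 ∈ Q (other pairings), all impossible. Hence [Q(γ):Q] = 4 = [Q(√22, √254):Q], so Q(γ) = Q(√22, √254).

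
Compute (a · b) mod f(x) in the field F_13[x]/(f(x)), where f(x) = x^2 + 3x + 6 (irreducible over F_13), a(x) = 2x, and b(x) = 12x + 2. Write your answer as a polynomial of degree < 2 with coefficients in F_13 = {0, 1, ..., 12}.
a · b ≡ 10x + 12 (mod f(x))

Multiply in F_13[x]: a(x)·b(x) = (2x)·(12x + 2) = 11x^2 + 4x. This has degree ≥ 2, so divide by f(x) over F_13: 11x^2 + 4x = (11)·(x^2 + 3x + 6) + (10x + 12). Hence a·b ≡ 10x + 12 (mod f). (F_13[x]/(f) is a field with 13^2 = 169 elements since f is irreducible of degree 2.)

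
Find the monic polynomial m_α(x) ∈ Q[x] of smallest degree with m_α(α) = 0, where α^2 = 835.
m_α(x) = x^2 - 835

α satisfies α^2 - 835 = 0, so x^2 - 835 annihilates α. Since d = 835 is squarefree and ≠ 1, it is not a perfect square in Q, so x^2 - 835 has no rational root and is therefore irreducible over Q (a degree-2 polynomial over a field is irreducible iff it has no root). Hence m_α(x) = x^2 - 835.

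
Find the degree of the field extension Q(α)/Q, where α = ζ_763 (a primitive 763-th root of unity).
[Q(α):Q] = 648

The minimal polynomial of ζ_763 over Q is the 763-th cyclotomic polynomial Φ_763(x), which is irreducible over Q and has degree φ(763) = 648. Hence [Q(α):Q] = φ(763) = 648.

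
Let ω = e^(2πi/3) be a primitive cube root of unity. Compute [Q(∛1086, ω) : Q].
[Q(∛1086, ω) : Q] = 6

[Q(∛1086):Q] = 3 (min poly x^3 - 1086, irreducible since 1086 is not a perfect cube). [Q(ω):Q] = 2 (min poly x^2 + x + 1). Since Q(∛1086) ⊂ R and ω ∉ R, we have ω ∉ Q(∛1086), so x^2 + x + 1 remains irreducible over Q(∛1086) and [Q(∛1086, ω) : Q(∛1086)] = 2. By the tower law, [Q(∛1086, ω) : Q] = 3 · 2 = 6. (In fact Q(∛1086, ω) is the splitting field of x^3 - 1086 over Q.)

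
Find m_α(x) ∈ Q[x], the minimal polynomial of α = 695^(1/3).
m_α(x) = x^3 - 695

α satisfies α^3 = 695, so x^3 - 695 annihilates α. By the rational root test, a rational root p/q (in lowest terms) of x^3 - 695 would satisfy p^3 = 695 q^3, forcing q = 1 and p^3 = 695; but 695 is not a perfect cube, contradiction. A monic cubic over Q with no rational root is irreducible (any nontrivial factorization would include a linear factor). Hence x^3 - 695 is the minimal polynomial of α, and in particular [Q(α):Q] = 3.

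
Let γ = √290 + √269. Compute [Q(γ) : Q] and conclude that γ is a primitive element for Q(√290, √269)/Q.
[Q(γ) : Q] = 4 (equivalently, Q(γ) = Q(√290, √269))

Obviously Q(γ) ⊆ Q(√290, √269), and [Q(√290, √269):Q] = 4 (since 290, 269 are distinct squarefree integers > 1 with 78010 not a perfect square). To show equality we compute the minimal polynomial of γ. From γ = √290 + √269: γ^2 = 290 + 2√(78010) + 269 = 559 + 2√(78010), so γ^2 - 559 = 2√(78010); squaring, (γ^2 - 559)^2 = 4·78010, i.e. γ^4 - 1118γ^2 + 312481 - 312040 = 0, i.e. γ^4 - 1118γ^2 + 441 = 0. So γ is a root of x^4 - 1118x^2 + 441. This polynomial is irreducible over Q: it has no rational root (each ±√290 ± √269 is irrational), and any factorization into two quadratics over Q would force √(78010) ∈ Q (pairing opposite roots) or √290, √269 ∈ Q (other pairings), all impossible. Hence [Q(γ):Q] = 4 = [Q(√290, √269):Q], so Q(γ) = Q(√290, √269).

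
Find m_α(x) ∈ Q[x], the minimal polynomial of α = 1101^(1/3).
m_α(x) = x^3 - 1101

α satisfies α^3 = 1101, so x^3 - 1101 annihilates α. By the rational root test, a rational root p/q (in lowest terms) of x^3 - 1101 would satisfy p^3 = 1101 q^3, forcing q = 1 and p^3 = 1101; but 1101 is not a perfect cube, contradiction. A monic cubic over Q with no rational root is irreducible (any nontrivial factorization would include a linear factor). Hence x^3 - 1101 is the minimal polynomial of α, and in particular [Q(α):Q] = 3.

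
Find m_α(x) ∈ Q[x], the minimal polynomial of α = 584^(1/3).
m_α(x) = x^3 - 584

α satisfies α^3 = 584, so x^3 - 584 annihilates α. By the rational root test, a rational root p/q (in lowest terms) of x^3 - 584 would satisfy p^3 = 584 q^3, forcing q = 1 and p^3 = 584; but 584 is not a perfect cube, contradiction. A monic cubic over Q with no rational root is irreducible (any nontrivial factorization would include a linear factor). Hence x^3 - 584 is the minimal polynomial of α, and in particular [Q(α):Q] = 3.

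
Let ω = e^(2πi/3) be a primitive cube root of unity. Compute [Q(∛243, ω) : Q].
[Q(∛243, ω) : Q] = 6

[Q(∛243):Q] = 3 (min poly x^3 - 243, irreducible since 243 is not a perfect cube). [Q(ω):Q] = 2 (min poly x^2 + x + 1). Since Q(∛243) ⊂ R and ω ∉ R, we have ω ∉ Q(∛243), so x^2 + x + 1 remains irreducible over Q(∛243) and [Q(∛243, ω) : Q(∛243)] = 2. By the tower law, [Q(∛243, ω) : Q] = 3 · 2 = 6. (In fact Q(∛243, ω) is the splitting field of x^3 - 243 over Q.)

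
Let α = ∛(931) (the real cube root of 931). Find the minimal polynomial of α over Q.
m_α(x) = x^3 - 931

α satisfies α^3 = 931, so x^3 - 931 annihilates α. By the rational root test, a rational root p/q (in lowest terms) of x^3 - 931 would satisfy p^3 = 931 q^3, forcing q = 1 and p^3 = 931; but 931 is not a perfect cube, contradiction. A monic cubic over Q with no rational root is irreducible (any nontrivial factorization would include a linear factor). Hence x^3 - 931 is the minimal polynomial of α, and in particular [Q(α):Q] = 3.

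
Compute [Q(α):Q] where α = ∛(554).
[Q(α):Q] = 3

The minimal polynomial of α is x^3 - 554, irreducible over Q since 554 is not a perfect cube (so x^3 - 554 has no rational root). Hence [Q(α):Q] = deg(m_α) = 3.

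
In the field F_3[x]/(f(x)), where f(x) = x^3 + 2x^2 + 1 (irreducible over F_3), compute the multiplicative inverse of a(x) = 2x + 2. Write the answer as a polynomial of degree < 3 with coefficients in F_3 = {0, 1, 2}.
a(x)^(-1) ≡ 2x^2 + 2x + 1 (mod f(x))

Since f is irreducible over F_3, F_3[x]/(f) is a field and a(x) ≠ 0 has an inverse. Apply the extended Euclidean algorithm to f(x) and a(x) in F_3[x]: f(x) = (2x^2 + 2x + 1)·a(x) + (2). The last nonzero remainder is the constant 2 = gcd(f, a) in F_3. Back-substituting through the division chain expresses 2 = s(x)·a(x) + t(x)·f(x) with s(x) ≡ x^2 + x + 2 (mod f), so (x^2 + x + 2)·a(x) ≡ 2 (mod f). Multiplying by 2^(-1) ≡ 2 in F_3 gives a(x)^(-1) ≡ 2·(x^2 + x + 2) ≡ 2x^2 + 2x + 1 (mod f). Check: (2x + 2)·(2x^2 + 2x + 1) = x^3 + 2x^2 + 2 ≡ 1 (mod x^3 + 2x^2 + 1).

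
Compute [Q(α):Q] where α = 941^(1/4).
[Q(α):Q] = 4

α is a root of x^4 - 941. By Eisenstein's criterion at the prime p = 941 (which divides the constant term 941 but p^2 = 885481 does not, since 941 is squarefree), x^4 - 941 is irreducible over Q. Hence [Q(α):Q] = 4.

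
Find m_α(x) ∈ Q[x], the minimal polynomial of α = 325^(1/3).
m_α(x) = x^3 - 325

α satisfies α^3 = 325, so x^3 - 325 annihilates α. By the rational root test, a rational root p/q (in lowest terms) of x^3 - 325 would satisfy p^3 = 325 q^3, forcing q = 1 and p^3 = 325; but 325 is not a perfect cube, contradiction. A monic cubic over Q with no rational root is irreducible (any nontrivial factorization would include a linear factor). Hence x^3 - 325 is the minimal polynomial of α, and in particular [Q(α):Q] = 3.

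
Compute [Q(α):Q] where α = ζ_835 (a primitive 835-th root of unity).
[Q(α):Q] = 664

The minimal polynomial of ζ_835 over Q is the 835-th cyclotomic polynomial Φ_835(x), which is irreducible over Q and has degree φ(835) = 664. Hence [Q(α):Q] = φ(835) = 664.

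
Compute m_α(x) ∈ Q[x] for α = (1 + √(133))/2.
m_α(x) = x^2 - x - 33

From 2α - 1 = √(133), squaring gives (2α - 1)^2 = 133, i.e. 4α^2 - 4α + 1 = 133, so α^2 - α + (1 - 133)/4 = 0. Since 133 ≡ 1 (mod 4), (1 - 133)/4 = -33 ∈ Z. The polynomial x^2 - x - 33 has discriminant 1 - 4·(-33) = 133, which is not a perfect square in Q (d = 133 is squarefree and ≠ 1), so x^2 - x - 33 is irreducible over Q. It is the minimal polynomial of α.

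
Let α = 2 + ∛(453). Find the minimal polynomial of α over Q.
m_α(x) = x^3 - 6x^2 + 12x - 461

Set β = α - 2 = ∛(453), so β^3 = 453. Then (α - 2)^3 - 453 = 0, i.e. α is a root of g(x) = (x - 2)^3 - 453 = x^3 - 6x^2 + 12x - 461. Since g(x) = h(x - 2) where h(x) = x^3 - 453, and h is irreducible over Q (because 453 is not a perfect cube, so h has no rational root, and a monic cubic with no rational root is irreducible), g is also irreducible (irreducibility is preserved under the substitution x → x - 2). Hence m_α(x) = x^3 - 6x^2 + 12x - 461.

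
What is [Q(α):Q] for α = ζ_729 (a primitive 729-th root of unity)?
[Q(α):Q] = 486

The minimal polynomial of ζ_729 over Q is the 729-th cyclotomic polynomial Φ_729(x), which is irreducible over Q and has degree φ(729) = 486. Hence [Q(α):Q] = φ(729) = 486.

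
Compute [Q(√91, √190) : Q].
[Q(√91, √190) : Q] = 4

[Q(√91):Q] = 2 (min poly x^2 - 91, irreducible since 91 is squarefree > 1). For the top step, suppose √190 ∈ Q(√91), say √190 = c + d√91 with c, d ∈ Q. Squaring: 190 = c^2 + 91d^2 + 2cd√91. Since √91 ∉ Q this forces 2cd = 0. If d = 0 then √190 = c ∈ Q, contradicting 190 squarefree > 1. If c = 0 then 190 = 91d^2, so 91·190 = (91d)^2 is a perfect square in Q — but 91·190 = 17290 is not a perfect square (since 91 and 190 are distinct squarefree integers). Contradiction. Hence √190 ∉ Q(√91), so x^2 - 190 stays irreducible over Q(√91) and [Q(√91, √190) : Q(√91)] = 2. By the tower law, [Q(√91, √190) : Q] = 2 · 2 = 4.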